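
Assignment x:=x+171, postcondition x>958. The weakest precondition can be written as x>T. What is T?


Formula: wp(x:=E, P) = P[E/x] (substitute E for x in postcondition)
Step 1: Postcondition: x>958
Step 2: Substitute x+171 for x: x+171>958
Step 3: Solve for x: x > 958-171 = 787

787


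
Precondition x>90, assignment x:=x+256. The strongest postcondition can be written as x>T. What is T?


Formula: sp(P, x:=E) = exists old_x. (x = E[old_x/x]) AND P[old_x/x] (old_x is the value of x before the assignment; eliminate old_x by solving x = E[old_x/x] for old_x)
Step 1: Precondition P: x>90, i.e. old_x > 90
Step 2: Assignment gives x = old_x + 256, so old_x = x - 256
Step 3: Substitute into P: x - 256 > 90
Step 4: Simplify: x > 90+256 = 346

346


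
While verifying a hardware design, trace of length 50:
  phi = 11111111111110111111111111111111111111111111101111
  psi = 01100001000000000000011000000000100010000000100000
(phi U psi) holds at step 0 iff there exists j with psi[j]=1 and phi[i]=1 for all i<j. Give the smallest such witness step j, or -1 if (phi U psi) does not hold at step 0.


(phi U psi) at 0: need smallest j with psi[j]=1 and phi[i]=1 for all i in [0,j).
Scan from step 0:
  step 0: phi=1, psi=0 -> continue
  step 1: psi=1 and phi held for [0,1) -> witness found
Witness step = 1

1


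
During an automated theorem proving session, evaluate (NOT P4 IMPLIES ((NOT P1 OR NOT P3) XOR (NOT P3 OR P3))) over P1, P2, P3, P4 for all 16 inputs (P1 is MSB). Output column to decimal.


Formula: (NOT P4 IMPLIES ((NOT P1 OR NOT P3) XOR (NOT P3 OR P3))) over P1, P2, P3, P4 (16 rows)
Evaluate each row (bits = P1,P2,P3,P4, MSB first):
  row 0 [0000]: (NOT 0 IMPLIES ((NOT 0 OR NOT 0) XOR (NOT 0 OR 0))) -> 0
  row 1 [0001]: (NOT 1 IMPLIES ((NOT 0 OR NOT 0) XOR (NOT 0 OR 0))) -> 1
  row 2 [0010]: (NOT 0 IMPLIES ((NOT 0 OR NOT 1) XOR (NOT 1 OR 1))) -> 0
  row 3 [0011]: (NOT 1 IMPLIES ((NOT 0 OR NOT 1) XOR (NOT 1 OR 1))) -> 1
  row 4 [0100]: (NOT 0 IMPLIES ((NOT 0 OR NOT 0) XOR (NOT 0 OR 0))) -> 0
  row 5 [0101]: (NOT 1 IMPLIES ((NOT 0 OR NOT 0) XOR (NOT 0 OR 0))) -> 1
  row 6 [0110]: (NOT 0 IMPLIES ((NOT 0 OR NOT 1) XOR (NOT 1 OR 1))) -> 0
  row 7 [0111]: (NOT 1 IMPLIES ((NOT 0 OR NOT 1) XOR (NOT 1 OR 1))) -> 1
  row 8 [1000]: (NOT 0 IMPLIES ((NOT 1 OR NOT 0) XOR (NOT 0 OR 0))) -> 0
  row 9 [1001]: (NOT 1 IMPLIES ((NOT 1 OR NOT 0) XOR (NOT 0 OR 0))) -> 1
  row 10 [1010]: (NOT 0 IMPLIES ((NOT 1 OR NOT 1) XOR (NOT 1 OR 1))) -> 1
  row 11 [1011]: (NOT 1 IMPLIES ((NOT 1 OR NOT 1) XOR (NOT 1 OR 1))) -> 1
  row 12 [1100]: (NOT 0 IMPLIES ((NOT 1 OR NOT 0) XOR (NOT 0 OR 0))) -> 0
  row 13 [1101]: (NOT 1 IMPLIES ((NOT 1 OR NOT 0) XOR (NOT 0 OR 0))) -> 1
  row 14 [1110]: (NOT 0 IMPLIES ((NOT 1 OR NOT 1) XOR (NOT 1 OR 1))) -> 1
  row 15 [1111]: (NOT 1 IMPLIES ((NOT 1 OR NOT 1) XOR (NOT 1 OR 1))) -> 1
Full result column, 4 rows per line (P1,P2 fixed per line; P3,P4 runs 00..11 left to right):
  rows 0-3 [P1,P2=00]: 0101  = hex 5
  rows 4-7 [P1,P2=01]: 0101  = hex 5
  rows 8-11 [P1,P2=10]: 0111  = hex 7
  rows 12-15 [P1,P2=11]: 0111  = hex 7
Output column (row 0 .. row 15) = 0101010101110111
Output column grouped in 4s = 0101 0101 0111 0111 = 0x5577
Convert to decimal digit by digit (value = value*16 + digit):
  5 -> 5
  5*16 + 5 = 85
  85*16 + 7 = 1367
  1367*16 + 7 = 21879
Decimal = 21879

21879


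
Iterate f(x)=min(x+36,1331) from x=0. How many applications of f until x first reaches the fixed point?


Step 1: x=0, cap=1331, increment=36
Step 2: x grows by 36 each step until capped at 1331; fixed point is x=1331
Step 3: iterations = ceil(1331/36) = 37

37


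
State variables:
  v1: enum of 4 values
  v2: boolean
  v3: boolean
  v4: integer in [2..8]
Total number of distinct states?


State space = product of domain sizes of all variables.
Domain sizes:
  v1 (enum of 4 values): 4
  v2 (boolean): 2
  v3 (boolean): 2
  v4 (integer in [2..8]): 7
Product = 4 * 2 * 2 * 7 = 112

112


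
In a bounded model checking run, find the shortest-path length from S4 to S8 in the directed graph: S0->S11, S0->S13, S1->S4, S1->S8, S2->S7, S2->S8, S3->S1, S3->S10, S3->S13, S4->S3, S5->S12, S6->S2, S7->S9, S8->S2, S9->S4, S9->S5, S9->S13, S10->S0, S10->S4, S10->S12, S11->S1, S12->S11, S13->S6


BFS layer-by-layer from S4:
  dist 0: {S4}
  dist 1: {S3}
  dist 2: {S1, S10, S13}
  dist 3: {S0, S6, S8, S12}
  -> S8 reached at distance 3
Shortest path length = 3

3


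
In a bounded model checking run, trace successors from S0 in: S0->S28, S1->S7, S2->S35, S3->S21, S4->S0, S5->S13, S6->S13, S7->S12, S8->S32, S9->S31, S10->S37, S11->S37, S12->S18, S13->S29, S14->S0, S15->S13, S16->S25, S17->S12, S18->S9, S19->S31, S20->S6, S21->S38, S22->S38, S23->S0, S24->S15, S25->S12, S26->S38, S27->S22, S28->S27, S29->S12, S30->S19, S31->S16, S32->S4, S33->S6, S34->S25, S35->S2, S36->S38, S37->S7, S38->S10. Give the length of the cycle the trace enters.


Trace from S0 until a state repeats:
  S0 -> S28 -> S27 -> S22 -> S38 -> S10 -> S37 -> S7 -> S12 -> S18 -> S9 -> S31 -> S16 -> S25 -> S12
S12 first seen at step 8, revisited at step 14.
Cycle length = 14 - 8 = 6

6


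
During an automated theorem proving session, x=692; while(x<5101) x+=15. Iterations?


Step 1: x goes from 692 toward 5101 by 15; the body runs while x<5101, so iterations = ceil((bound-start)/step)
Step 2: Distance=4409
Step 3: ceil(4409/15)=294

294


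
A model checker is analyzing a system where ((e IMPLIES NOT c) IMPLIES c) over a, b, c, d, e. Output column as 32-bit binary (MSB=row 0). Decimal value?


Formula: ((e IMPLIES NOT c) IMPLIES c) over a, b, c, d, e (32 rows)
Evaluate each row (bits = a,b,c,d,e, MSB first):
  row 0 [00000]: ((0 IMPLIES NOT 0) IMPLIES 0) -> 0
  row 1 [00001]: ((1 IMPLIES NOT 0) IMPLIES 0) -> 0
  row 2 [00010]: ((0 IMPLIES NOT 0) IMPLIES 0) -> 0
  row 3 [00011]: ((1 IMPLIES NOT 0) IMPLIES 0) -> 0
  row 4 [00100]: ((0 IMPLIES NOT 1) IMPLIES 1) -> 1
  row 5 [00101]: ((1 IMPLIES NOT 1) IMPLIES 1) -> 1
  row 6 [00110]: ((0 IMPLIES NOT 1) IMPLIES 1) -> 1
  row 7 [00111]: ((1 IMPLIES NOT 1) IMPLIES 1) -> 1
  row 8 [01000]: ((0 IMPLIES NOT 0) IMPLIES 0) -> 0
  row 9 [01001]: ((1 IMPLIES NOT 0) IMPLIES 0) -> 0
  row 10 [01010]: ((0 IMPLIES NOT 0) IMPLIES 0) -> 0
  row 11 [01011]: ((1 IMPLIES NOT 0) IMPLIES 0) -> 0
  row 12 [01100]: ((0 IMPLIES NOT 1) IMPLIES 1) -> 1
  row 13 [01101]: ((1 IMPLIES NOT 1) IMPLIES 1) -> 1
  row 14 [01110]: ((0 IMPLIES NOT 1) IMPLIES 1) -> 1
  row 15 [01111]: ((1 IMPLIES NOT 1) IMPLIES 1) -> 1
  row 16 [10000]: ((0 IMPLIES NOT 0) IMPLIES 0) -> 0
  row 17 [10001]: ((1 IMPLIES NOT 0) IMPLIES 0) -> 0
  row 18 [10010]: ((0 IMPLIES NOT 0) IMPLIES 0) -> 0
  row 19 [10011]: ((1 IMPLIES NOT 0) IMPLIES 0) -> 0
  row 20 [10100]: ((0 IMPLIES NOT 1) IMPLIES 1) -> 1
  row 21 [10101]: ((1 IMPLIES NOT 1) IMPLIES 1) -> 1
  row 22 [10110]: ((0 IMPLIES NOT 1) IMPLIES 1) -> 1
  row 23 [10111]: ((1 IMPLIES NOT 1) IMPLIES 1) -> 1
  row 24 [11000]: ((0 IMPLIES NOT 0) IMPLIES 0) -> 0
  row 25 [11001]: ((1 IMPLIES NOT 0) IMPLIES 0) -> 0
  row 26 [11010]: ((0 IMPLIES NOT 0) IMPLIES 0) -> 0
  row 27 [11011]: ((1 IMPLIES NOT 0) IMPLIES 0) -> 0
  row 28 [11100]: ((0 IMPLIES NOT 1) IMPLIES 1) -> 1
  row 29 [11101]: ((1 IMPLIES NOT 1) IMPLIES 1) -> 1
  row 30 [11110]: ((0 IMPLIES NOT 1) IMPLIES 1) -> 1
  row 31 [11111]: ((1 IMPLIES NOT 1) IMPLIES 1) -> 1
Full result column, 4 rows per line (a,b,c fixed per line; d,e runs 00..11 left to right):
  rows 0-3 [a,b,c=000]: 0000  = hex 0
  rows 4-7 [a,b,c=001]: 1111  = hex F
  rows 8-11 [a,b,c=010]: 0000  = hex 0
  rows 12-15 [a,b,c=011]: 1111  = hex F
  rows 16-19 [a,b,c=100]: 0000  = hex 0
  rows 20-23 [a,b,c=101]: 1111  = hex F
  rows 24-27 [a,b,c=110]: 0000  = hex 0
  rows 28-31 [a,b,c=111]: 1111  = hex F
Output column (row 0 .. row 31) = 00001111000011110000111100001111
Output column grouped in 4s = 0000 1111 0000 1111 0000 1111 0000 1111 = 0x0F0F0F0F
Convert to decimal digit by digit (value = value*16 + digit):
  0 -> 0
  0*16 + 15 (F) = 15
  15*16 + 0 = 240
  240*16 + 15 (F) = 3855
  3855*16 + 0 = 61680
  61680*16 + 15 (F) = 986895
  986895*16 + 0 = 15790320
  15790320*16 + 15 (F) = 252645135
Decimal = 252645135

252645135


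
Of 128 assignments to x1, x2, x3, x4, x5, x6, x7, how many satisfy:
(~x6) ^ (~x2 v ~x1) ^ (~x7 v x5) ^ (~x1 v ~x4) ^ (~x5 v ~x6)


CNF with 5 clauses over 7 vars (128 assignments).
An assignment satisfies CNF iff every clause has >=1 true literal.
Check each row (bits = x1,x2,x3,x4,x5,x6,x7; clause T/F shown):
  row 0 [0000000]: clauses=TTTTT -> 1
  row 1 [0000001]: clauses=TTFTT -> 0
  row 2 [0000010]: clauses=FTTTT -> 0
  row 3 [0000011]: clauses=FTFTT -> 0
  row 4 [0000100]: clauses=TTTTT -> 1
  (every remaining row is evaluated the same way; all 128 results are listed next)
Full result column, 8 rows per line (x1,x2,x3,x4 fixed per line; x5,x6,x7 runs 000..111 left to right):
  rows 0-7 [x1,x2,x3,x4=0000]: 10001100  (ones: 3)
  rows 8-15 [x1,x2,x3,x4=0001]: 10001100  (ones: 3)
  rows 16-23 [x1,x2,x3,x4=0010]: 10001100  (ones: 3)
  rows 24-31 [x1,x2,x3,x4=0011]: 10001100  (ones: 3)
  rows 32-39 [x1,x2,x3,x4=0100]: 10001100  (ones: 3)
  rows 40-47 [x1,x2,x3,x4=0101]: 10001100  (ones: 3)
  rows 48-55 [x1,x2,x3,x4=0110]: 10001100  (ones: 3)
  rows 56-63 [x1,x2,x3,x4=0111]: 10001100  (ones: 3)
  rows 64-71 [x1,x2,x3,x4=1000]: 10001100  (ones: 3)
  rows 72-79 [x1,x2,x3,x4=1001]: 00000000  (ones: 0)
  rows 80-87 [x1,x2,x3,x4=1010]: 10001100  (ones: 3)
  rows 88-95 [x1,x2,x3,x4=1011]: 00000000  (ones: 0)
  rows 96-103 [x1,x2,x3,x4=1100]: 00000000  (ones: 0)
  rows 104-111 [x1,x2,x3,x4=1101]: 00000000  (ones: 0)
  rows 112-119 [x1,x2,x3,x4=1110]: 00000000  (ones: 0)
  rows 120-127 [x1,x2,x3,x4=1111]: 00000000  (ones: 0)
Satisfying assignments = 3+3+3+3+3+3+3+3+3+0+3+0+0+0+0+0 = 30

30


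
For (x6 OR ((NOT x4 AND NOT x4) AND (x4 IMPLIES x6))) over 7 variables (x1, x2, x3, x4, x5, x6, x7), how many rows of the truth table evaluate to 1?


Formula: (x6 OR ((NOT x4 AND NOT x4) AND (x4 IMPLIES x6))) over 7 vars (128 rows)
Evaluate each row (x1, x2, x3, x4, x5, x6, x7 as bits, MSB first):
  row 0 [0000000]: (0 OR ((NOT 0 AND NOT 0) AND (0 IMPLIES 0))) -> 1
  row 1 [0000001]: (0 OR ((NOT 0 AND NOT 0) AND (0 IMPLIES 0))) -> 1
  row 2 [0000010]: (1 OR ((NOT 0 AND NOT 0) AND (0 IMPLIES 1))) -> 1
  row 3 [0000011]: (1 OR ((NOT 0 AND NOT 0) AND (0 IMPLIES 1))) -> 1
  row 4 [0000100]: (0 OR ((NOT 0 AND NOT 0) AND (0 IMPLIES 0))) -> 1
  (every remaining row is evaluated the same way; all 128 results are listed next)
Full result column, 8 rows per line (x1,x2,x3,x4 fixed per line; x5,x6,x7 runs 000..111 left to right):
  rows 0-7 [x1,x2,x3,x4=0000]: 11111111  (ones: 8)
  rows 8-15 [x1,x2,x3,x4=0001]: 00110011  (ones: 4)
  rows 16-23 [x1,x2,x3,x4=0010]: 11111111  (ones: 8)
  rows 24-31 [x1,x2,x3,x4=0011]: 00110011  (ones: 4)
  rows 32-39 [x1,x2,x3,x4=0100]: 11111111  (ones: 8)
  rows 40-47 [x1,x2,x3,x4=0101]: 00110011  (ones: 4)
  rows 48-55 [x1,x2,x3,x4=0110]: 11111111  (ones: 8)
  rows 56-63 [x1,x2,x3,x4=0111]: 00110011  (ones: 4)
  rows 64-71 [x1,x2,x3,x4=1000]: 11111111  (ones: 8)
  rows 72-79 [x1,x2,x3,x4=1001]: 00110011  (ones: 4)
  rows 80-87 [x1,x2,x3,x4=1010]: 11111111  (ones: 8)
  rows 88-95 [x1,x2,x3,x4=1011]: 00110011  (ones: 4)
  rows 96-103 [x1,x2,x3,x4=1100]: 11111111  (ones: 8)
  rows 104-111 [x1,x2,x3,x4=1101]: 00110011  (ones: 4)
  rows 112-119 [x1,x2,x3,x4=1110]: 11111111  (ones: 8)
  rows 120-127 [x1,x2,x3,x4=1111]: 00110011  (ones: 4)
Count of 1-rows = 8+4+8+4+8+4+8+4+8+4+8+4+8+4+8+4 = 96

96


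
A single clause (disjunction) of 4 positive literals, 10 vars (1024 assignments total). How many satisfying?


Step 1: Total=2^10=1024
Step 2: Unsat when all 4 false: 2^6=64
Step 3: Sat=1024-64=960

960


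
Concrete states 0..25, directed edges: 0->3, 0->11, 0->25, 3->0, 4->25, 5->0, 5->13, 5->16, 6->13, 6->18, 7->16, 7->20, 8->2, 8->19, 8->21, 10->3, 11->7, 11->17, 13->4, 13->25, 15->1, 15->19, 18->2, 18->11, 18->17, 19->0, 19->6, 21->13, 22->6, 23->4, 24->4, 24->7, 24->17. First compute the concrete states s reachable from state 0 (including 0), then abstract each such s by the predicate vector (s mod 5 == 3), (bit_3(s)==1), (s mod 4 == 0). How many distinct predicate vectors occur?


BFS from 0:
Concrete reachable: {0, 3, 7, 11, 16, 17, 20, 25}
Abstract via predicates (s mod 5 == 3), (bit_3(s)==1), (s mod 4 == 0):
  (0,0,0) <- {7, 17}
  (0,0,1) <- {0, 16, 20}
  (0,1,0) <- {11, 25}
  (1,0,0) <- {3}
Distinct abstract states = 4

4


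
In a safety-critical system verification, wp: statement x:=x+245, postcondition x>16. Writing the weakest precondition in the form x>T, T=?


Formula: wp(x:=E, P) = P[E/x] (substitute E for x in postcondition)
Step 1: Postcondition: x>16
Step 2: Substitute x+245 for x: x+245>16
Step 3: Solve for x: x > 16-245 = -229

-229


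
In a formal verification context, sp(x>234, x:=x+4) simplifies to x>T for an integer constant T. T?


Formula: sp(P, x:=E) = exists old_x. (x = E[old_x/x]) AND P[old_x/x] (old_x is the value of x before the assignment; eliminate old_x by solving x = E[old_x/x] for old_x)
Step 1: Precondition P: x>234, i.e. old_x > 234
Step 2: Assignment gives x = old_x + 4, so old_x = x - 4
Step 3: Substitute into P: x - 4 > 234
Step 4: Simplify: x > 234+4 = 238

238


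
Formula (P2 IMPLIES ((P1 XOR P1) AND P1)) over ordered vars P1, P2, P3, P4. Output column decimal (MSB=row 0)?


Formula: (P2 IMPLIES ((P1 XOR P1) AND P1)) over P1, P2, P3, P4 (16 rows)
Evaluate each row (bits = P1,P2,P3,P4, MSB first):
  row 0 [0000]: (0 IMPLIES ((0 XOR 0) AND 0)) -> 1
  row 1 [0001]: (0 IMPLIES ((0 XOR 0) AND 0)) -> 1
  row 2 [0010]: (0 IMPLIES ((0 XOR 0) AND 0)) -> 1
  row 3 [0011]: (0 IMPLIES ((0 XOR 0) AND 0)) -> 1
  row 4 [0100]: (1 IMPLIES ((0 XOR 0) AND 0)) -> 0
  row 5 [0101]: (1 IMPLIES ((0 XOR 0) AND 0)) -> 0
  row 6 [0110]: (1 IMPLIES ((0 XOR 0) AND 0)) -> 0
  row 7 [0111]: (1 IMPLIES ((0 XOR 0) AND 0)) -> 0
  row 8 [1000]: (0 IMPLIES ((1 XOR 1) AND 1)) -> 1
  row 9 [1001]: (0 IMPLIES ((1 XOR 1) AND 1)) -> 1
  row 10 [1010]: (0 IMPLIES ((1 XOR 1) AND 1)) -> 1
  row 11 [1011]: (0 IMPLIES ((1 XOR 1) AND 1)) -> 1
  row 12 [1100]: (1 IMPLIES ((1 XOR 1) AND 1)) -> 0
  row 13 [1101]: (1 IMPLIES ((1 XOR 1) AND 1)) -> 0
  row 14 [1110]: (1 IMPLIES ((1 XOR 1) AND 1)) -> 0
  row 15 [1111]: (1 IMPLIES ((1 XOR 1) AND 1)) -> 0
Full result column, 4 rows per line (P1,P2 fixed per line; P3,P4 runs 00..11 left to right):
  rows 0-3 [P1,P2=00]: 1111  = hex F
  rows 4-7 [P1,P2=01]: 0000  = hex 0
  rows 8-11 [P1,P2=10]: 1111  = hex F
  rows 12-15 [P1,P2=11]: 0000  = hex 0
Output column (row 0 .. row 15) = 1111000011110000
Output column grouped in 4s = 1111 0000 1111 0000 = 0xF0F0
Convert to decimal digit by digit (value = value*16 + digit):
  F -> 15
  15*16 + 0 = 240
  240*16 + 15 (F) = 3855
  3855*16 + 0 = 61680
Decimal = 61680

61680


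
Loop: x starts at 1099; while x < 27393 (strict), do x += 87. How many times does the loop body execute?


Step 1: x goes from 1099 toward 27393 by 87; the body runs while x<27393, so iterations = ceil((bound-start)/step)
Step 2: Distance=26294
Step 3: ceil(26294/87)=303

303


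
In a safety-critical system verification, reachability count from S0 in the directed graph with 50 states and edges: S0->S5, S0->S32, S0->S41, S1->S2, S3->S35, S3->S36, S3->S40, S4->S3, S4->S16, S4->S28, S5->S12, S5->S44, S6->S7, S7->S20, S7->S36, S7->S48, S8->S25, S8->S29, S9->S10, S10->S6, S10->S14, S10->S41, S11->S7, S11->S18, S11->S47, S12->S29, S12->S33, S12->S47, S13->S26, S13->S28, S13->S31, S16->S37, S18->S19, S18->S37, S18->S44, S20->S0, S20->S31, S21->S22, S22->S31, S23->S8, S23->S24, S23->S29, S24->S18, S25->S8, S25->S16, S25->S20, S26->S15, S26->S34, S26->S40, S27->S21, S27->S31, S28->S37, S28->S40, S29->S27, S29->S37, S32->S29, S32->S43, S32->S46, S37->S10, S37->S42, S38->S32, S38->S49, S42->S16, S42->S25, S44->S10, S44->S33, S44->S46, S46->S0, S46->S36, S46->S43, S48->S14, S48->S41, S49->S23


BFS from S0:
  layer 0: {S0}
  layer 1: {S5, S32, S41}
  layer 2: {S12, S29, S43, S44, S46}
  layer 3: {S10, S27, S33, S36, S37, S47}
  layer 4: {S6, S14, S21, S31, S42}
  layer 5: {S7, S16, S22, S25}
  layer 6: {S8, S20, S48}
Reachable set: {S0, S5, S6, S7, S8, S10, S12, S14, S16, S20, S21, S22, S25, S27, S29, S31, S32, S33, S36, S37, S41, S42, S43, S44, S46, S47, S48}
Count = 27

27


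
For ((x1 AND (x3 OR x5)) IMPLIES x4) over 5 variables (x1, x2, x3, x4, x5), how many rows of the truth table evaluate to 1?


Formula: ((x1 AND (x3 OR x5)) IMPLIES x4) over 5 vars (32 rows)
Evaluate each row (x1, x2, x3, x4, x5 as bits, MSB first):
  row 0 [00000]: ((0 AND (0 OR 0)) IMPLIES 0) -> 1
  row 1 [00001]: ((0 AND (0 OR 1)) IMPLIES 0) -> 1
  row 2 [00010]: ((0 AND (0 OR 0)) IMPLIES 1) -> 1
  row 3 [00011]: ((0 AND (0 OR 1)) IMPLIES 1) -> 1
  row 4 [00100]: ((0 AND (1 OR 0)) IMPLIES 0) -> 1
  row 5 [00101]: ((0 AND (1 OR 1)) IMPLIES 0) -> 1
  row 6 [00110]: ((0 AND (1 OR 0)) IMPLIES 1) -> 1
  row 7 [00111]: ((0 AND (1 OR 1)) IMPLIES 1) -> 1
  row 8 [01000]: ((0 AND (0 OR 0)) IMPLIES 0) -> 1
  row 9 [01001]: ((0 AND (0 OR 1)) IMPLIES 0) -> 1
  row 10 [01010]: ((0 AND (0 OR 0)) IMPLIES 1) -> 1
  row 11 [01011]: ((0 AND (0 OR 1)) IMPLIES 1) -> 1
  row 12 [01100]: ((0 AND (1 OR 0)) IMPLIES 0) -> 1
  row 13 [01101]: ((0 AND (1 OR 1)) IMPLIES 0) -> 1
  row 14 [01110]: ((0 AND (1 OR 0)) IMPLIES 1) -> 1
  row 15 [01111]: ((0 AND (1 OR 1)) IMPLIES 1) -> 1
  row 16 [10000]: ((1 AND (0 OR 0)) IMPLIES 0) -> 1
  row 17 [10001]: ((1 AND (0 OR 1)) IMPLIES 0) -> 0
  row 18 [10010]: ((1 AND (0 OR 0)) IMPLIES 1) -> 1
  row 19 [10011]: ((1 AND (0 OR 1)) IMPLIES 1) -> 1
  row 20 [10100]: ((1 AND (1 OR 0)) IMPLIES 0) -> 0
  row 21 [10101]: ((1 AND (1 OR 1)) IMPLIES 0) -> 0
  row 22 [10110]: ((1 AND (1 OR 0)) IMPLIES 1) -> 1
  row 23 [10111]: ((1 AND (1 OR 1)) IMPLIES 1) -> 1
  row 24 [11000]: ((1 AND (0 OR 0)) IMPLIES 0) -> 1
  row 25 [11001]: ((1 AND (0 OR 1)) IMPLIES 0) -> 0
  row 26 [11010]: ((1 AND (0 OR 0)) IMPLIES 1) -> 1
  row 27 [11011]: ((1 AND (0 OR 1)) IMPLIES 1) -> 1
  row 28 [11100]: ((1 AND (1 OR 0)) IMPLIES 0) -> 0
  row 29 [11101]: ((1 AND (1 OR 1)) IMPLIES 0) -> 0
  row 30 [11110]: ((1 AND (1 OR 0)) IMPLIES 1) -> 1
  row 31 [11111]: ((1 AND (1 OR 1)) IMPLIES 1) -> 1
Full result column, 8 rows per line (x1,x2 fixed per line; x3,x4,x5 runs 000..111 left to right):
  rows 0-7 [x1,x2=00]: 11111111  (ones: 8)
  rows 8-15 [x1,x2=01]: 11111111  (ones: 8)
  rows 16-23 [x1,x2=10]: 10110011  (ones: 5)
  rows 24-31 [x1,x2=11]: 10110011  (ones: 5)
Count of 1-rows = 8+8+5+5 = 26

26


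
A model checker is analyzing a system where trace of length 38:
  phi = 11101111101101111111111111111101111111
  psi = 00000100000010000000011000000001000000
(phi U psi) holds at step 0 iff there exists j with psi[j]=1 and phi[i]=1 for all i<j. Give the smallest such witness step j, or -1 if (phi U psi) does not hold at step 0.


(phi U psi) at 0: need smallest j with psi[j]=1 and phi[i]=1 for all i in [0,j).
Scan from step 0:
  step 0: phi=1, psi=0 -> continue
  step 1: phi=1, psi=0 -> continue
  step 2: phi=1, psi=0 -> continue
  step 3: phi=0 -> phi-prefix broken from here
  step 5: psi=1 but phi already failed -> not a witness
  step 12: psi=1 but phi already failed -> not a witness
  step 21: psi=1 but phi already failed -> not a witness
  step 22: psi=1 but phi already failed -> not a witness
  step 31: psi=1 but phi already failed -> not a witness
  end of trace: no witness -> -1
Witness step = -1

-1


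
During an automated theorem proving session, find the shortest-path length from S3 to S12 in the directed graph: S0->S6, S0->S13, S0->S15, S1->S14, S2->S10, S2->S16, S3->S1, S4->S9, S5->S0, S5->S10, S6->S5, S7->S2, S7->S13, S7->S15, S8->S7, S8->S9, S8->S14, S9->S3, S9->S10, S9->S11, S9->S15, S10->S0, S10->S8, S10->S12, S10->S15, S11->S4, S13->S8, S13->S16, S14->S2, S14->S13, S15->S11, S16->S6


BFS layer-by-layer from S3:
  dist 0: {S3}
  dist 1: {S1}
  dist 2: {S14}
  dist 3: {S2, S13}
  dist 4: {S8, S10, S16}
  dist 5: {S0, S6, S7, S9, S12, S15}
  -> S12 reached at distance 5
Shortest path length = 5

5


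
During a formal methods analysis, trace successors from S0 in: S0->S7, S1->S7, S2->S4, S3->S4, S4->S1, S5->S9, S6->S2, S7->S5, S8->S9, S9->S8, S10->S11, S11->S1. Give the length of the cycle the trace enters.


Trace from S0 until a state repeats:
  S0 -> S7 -> S5 -> S9 -> S8 -> S9
S9 first seen at step 3, revisited at step 5.
Cycle length = 5 - 3 = 2

2


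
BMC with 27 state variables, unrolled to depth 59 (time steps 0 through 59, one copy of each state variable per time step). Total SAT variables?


BMC unrolls to depth k, creating one copy of each state var for steps 0..k.
Step count = 59 + 1 = 60 (steps 0 through 59)
Vars per step = 27
Total = 27 * 60 = 1620

1620


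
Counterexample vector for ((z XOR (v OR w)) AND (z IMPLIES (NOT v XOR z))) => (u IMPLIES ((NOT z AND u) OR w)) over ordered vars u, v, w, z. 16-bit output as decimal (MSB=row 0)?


F1 = ((z XOR (v OR w)) AND (z IMPLIES (NOT v XOR z)))
F2 = (u IMPLIES ((NOT z AND u) OR w))
Counterexample to F1=>F2 is where F1=1 and F2=0.
Evaluate each row (bits = u,v,w,z, MSB first):
  row 0 [0000]: F1=0 F2=1 -> F1&~F2 -> 0
  row 1 [0001]: F1=0 F2=1 -> F1&~F2 -> 0
  row 2 [0010]: F1=1 F2=1 -> F1&~F2 -> 0
  row 3 [0011]: F1=0 F2=1 -> F1&~F2 -> 0
  row 4 [0100]: F1=1 F2=1 -> F1&~F2 -> 0
  row 5 [0101]: F1=0 F2=1 -> F1&~F2 -> 0
  row 6 [0110]: F1=1 F2=1 -> F1&~F2 -> 0
  row 7 [0111]: F1=0 F2=1 -> F1&~F2 -> 0
  row 8 [1000]: F1=0 F2=1 -> F1&~F2 -> 0
  row 9 [1001]: F1=0 F2=0 -> F1&~F2 -> 0
  row 10 [1010]: F1=1 F2=1 -> F1&~F2 -> 0
  row 11 [1011]: F1=0 F2=1 -> F1&~F2 -> 0
  row 12 [1100]: F1=1 F2=1 -> F1&~F2 -> 0
  row 13 [1101]: F1=0 F2=0 -> F1&~F2 -> 0
  row 14 [1110]: F1=1 F2=1 -> F1&~F2 -> 0
  row 15 [1111]: F1=0 F2=1 -> F1&~F2 -> 0
Full result column, 4 rows per line (u,v fixed per line; w,z runs 00..11 left to right):
  rows 0-3 [u,v=00]: 0000  = hex 0
  rows 4-7 [u,v=01]: 0000  = hex 0
  rows 8-11 [u,v=10]: 0000  = hex 0
  rows 12-15 [u,v=11]: 0000  = hex 0
Counterexample vector (row 0 .. row 15) = 0000000000000000
Output column grouped in 4s = 0000 0000 0000 0000 = 0x0000
Convert to decimal digit by digit (value = value*16 + digit):
  0 -> 0
  0*16 + 0 = 0
  0*16 + 0 = 0
  0*16 + 0 = 0
Decimal = 0

0


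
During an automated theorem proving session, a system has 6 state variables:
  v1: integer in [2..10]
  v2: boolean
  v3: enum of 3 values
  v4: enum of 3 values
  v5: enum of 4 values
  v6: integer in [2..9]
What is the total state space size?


State space = product of domain sizes of all variables.
Domain sizes:
  v1 (integer in [2..10]): 9
  v2 (boolean): 2
  v3 (enum of 3 values): 3
  v4 (enum of 3 values): 3
  v5 (enum of 4 values): 4
  v6 (integer in [2..9]): 8
Product = 9 * 2 * 3 * 3 * 4 * 8 = 5184

5184


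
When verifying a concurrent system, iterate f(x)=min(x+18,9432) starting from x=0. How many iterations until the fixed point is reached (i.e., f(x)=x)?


Step 1: x=0, cap=9432, increment=18
Step 2: x grows by 18 each step until capped at 9432; fixed point is x=9432
Step 3: iterations = ceil(9432/18) = 524

524


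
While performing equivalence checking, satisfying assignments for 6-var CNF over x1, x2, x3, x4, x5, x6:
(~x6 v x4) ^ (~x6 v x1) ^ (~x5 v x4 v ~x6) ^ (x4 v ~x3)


CNF with 4 clauses over 6 vars (64 assignments).
An assignment satisfies CNF iff every clause has >=1 true literal.
Check each row (bits = x1,x2,x3,x4,x5,x6; clause T/F shown):
  row 0 [000000]: clauses=TTTT -> 1
  row 1 [000001]: clauses=FFTT -> 0
  row 2 [000010]: clauses=TTTT -> 1
  row 3 [000011]: clauses=FFFT -> 0
  row 4 [000100]: clauses=TTTT -> 1
  (every remaining row is evaluated the same way; all 64 results are listed next)
Full result column, 8 rows per line (x1,x2,x3 fixed per line; x4,x5,x6 runs 000..111 left to right):
  rows 0-7 [x1,x2,x3=000]: 10101010  (ones: 4)
  rows 8-15 [x1,x2,x3=001]: 00001010  (ones: 2)
  rows 16-23 [x1,x2,x3=010]: 10101010  (ones: 4)
  rows 24-31 [x1,x2,x3=011]: 00001010  (ones: 2)
  rows 32-39 [x1,x2,x3=100]: 10101111  (ones: 6)
  rows 40-47 [x1,x2,x3=101]: 00001111  (ones: 4)
  rows 48-55 [x1,x2,x3=110]: 10101111  (ones: 6)
  rows 56-63 [x1,x2,x3=111]: 00001111  (ones: 4)
Satisfying assignments = 4+2+4+2+6+4+6+4 = 32

32


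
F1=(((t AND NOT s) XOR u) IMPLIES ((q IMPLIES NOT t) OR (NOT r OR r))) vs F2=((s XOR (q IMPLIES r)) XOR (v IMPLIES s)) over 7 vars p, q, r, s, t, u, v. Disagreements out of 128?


F1 = (((t AND NOT s) XOR u) IMPLIES ((q IMPLIES NOT t) OR (NOT r OR r)))
F2 = ((s XOR (q IMPLIES r)) XOR (v IMPLIES s))
Evaluate both on each of 128 rows (bits = p,q,r,s,t,u,v):
  row 0 [0000000]: F1=1 F2=0 (differ) -> 1
  row 1 [0000001]: F1=1 F2=1 -> 0
  row 2 [0000010]: F1=1 F2=0 (differ) -> 1
  row 3 [0000011]: F1=1 F2=1 -> 0
  row 4 [0000100]: F1=1 F2=0 (differ) -> 1
  (every remaining row is evaluated the same way; all 128 results are listed next)
Full result column, 8 rows per line (p,q,r,s fixed per line; t,u,v runs 000..111 left to right):
  rows 0-7 [p,q,r,s=0000]: 10101010  (ones: 4)
  rows 8-15 [p,q,r,s=0001]: 00000000  (ones: 0)
  rows 16-23 [p,q,r,s=0010]: 10101010  (ones: 4)
  rows 24-31 [p,q,r,s=0011]: 00000000  (ones: 0)
  rows 32-39 [p,q,r,s=0100]: 01010101  (ones: 4)
  rows 40-47 [p,q,r,s=0101]: 11111111  (ones: 8)
  rows 48-55 [p,q,r,s=0110]: 10101010  (ones: 4)
  rows 56-63 [p,q,r,s=0111]: 00000000  (ones: 0)
  rows 64-71 [p,q,r,s=1000]: 10101010  (ones: 4)
  rows 72-79 [p,q,r,s=1001]: 00000000  (ones: 0)
  rows 80-87 [p,q,r,s=1010]: 10101010  (ones: 4)
  rows 88-95 [p,q,r,s=1011]: 00000000  (ones: 0)
  rows 96-103 [p,q,r,s=1100]: 01010101  (ones: 4)
  rows 104-111 [p,q,r,s=1101]: 11111111  (ones: 8)
  rows 112-119 [p,q,r,s=1110]: 10101010  (ones: 4)
  rows 120-127 [p,q,r,s=1111]: 00000000  (ones: 0)
Disagreements = 4+0+4+0+4+8+4+0+4+0+4+0+4+8+4+0 = 48

48


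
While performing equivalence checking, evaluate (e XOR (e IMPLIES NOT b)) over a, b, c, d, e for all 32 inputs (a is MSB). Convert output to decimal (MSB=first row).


Formula: (e XOR (e IMPLIES NOT b)) over a, b, c, d, e (32 rows)
Evaluate each row (bits = a,b,c,d,e, MSB first):
  row 0 [00000]: (0 XOR (0 IMPLIES NOT 0)) -> 1
  row 1 [00001]: (1 XOR (1 IMPLIES NOT 0)) -> 0
  row 2 [00010]: (0 XOR (0 IMPLIES NOT 0)) -> 1
  row 3 [00011]: (1 XOR (1 IMPLIES NOT 0)) -> 0
  row 4 [00100]: (0 XOR (0 IMPLIES NOT 0)) -> 1
  row 5 [00101]: (1 XOR (1 IMPLIES NOT 0)) -> 0
  row 6 [00110]: (0 XOR (0 IMPLIES NOT 0)) -> 1
  row 7 [00111]: (1 XOR (1 IMPLIES NOT 0)) -> 0
  row 8 [01000]: (0 XOR (0 IMPLIES NOT 1)) -> 1
  row 9 [01001]: (1 XOR (1 IMPLIES NOT 1)) -> 1
  row 10 [01010]: (0 XOR (0 IMPLIES NOT 1)) -> 1
  row 11 [01011]: (1 XOR (1 IMPLIES NOT 1)) -> 1
  row 12 [01100]: (0 XOR (0 IMPLIES NOT 1)) -> 1
  row 13 [01101]: (1 XOR (1 IMPLIES NOT 1)) -> 1
  row 14 [01110]: (0 XOR (0 IMPLIES NOT 1)) -> 1
  row 15 [01111]: (1 XOR (1 IMPLIES NOT 1)) -> 1
  row 16 [10000]: (0 XOR (0 IMPLIES NOT 0)) -> 1
  row 17 [10001]: (1 XOR (1 IMPLIES NOT 0)) -> 0
  row 18 [10010]: (0 XOR (0 IMPLIES NOT 0)) -> 1
  row 19 [10011]: (1 XOR (1 IMPLIES NOT 0)) -> 0
  row 20 [10100]: (0 XOR (0 IMPLIES NOT 0)) -> 1
  row 21 [10101]: (1 XOR (1 IMPLIES NOT 0)) -> 0
  row 22 [10110]: (0 XOR (0 IMPLIES NOT 0)) -> 1
  row 23 [10111]: (1 XOR (1 IMPLIES NOT 0)) -> 0
  row 24 [11000]: (0 XOR (0 IMPLIES NOT 1)) -> 1
  row 25 [11001]: (1 XOR (1 IMPLIES NOT 1)) -> 1
  row 26 [11010]: (0 XOR (0 IMPLIES NOT 1)) -> 1
  row 27 [11011]: (1 XOR (1 IMPLIES NOT 1)) -> 1
  row 28 [11100]: (0 XOR (0 IMPLIES NOT 1)) -> 1
  row 29 [11101]: (1 XOR (1 IMPLIES NOT 1)) -> 1
  row 30 [11110]: (0 XOR (0 IMPLIES NOT 1)) -> 1
  row 31 [11111]: (1 XOR (1 IMPLIES NOT 1)) -> 1
Full result column, 4 rows per line (a,b,c fixed per line; d,e runs 00..11 left to right):
  rows 0-3 [a,b,c=000]: 1010  = hex A
  rows 4-7 [a,b,c=001]: 1010  = hex A
  rows 8-11 [a,b,c=010]: 1111  = hex F
  rows 12-15 [a,b,c=011]: 1111  = hex F
  rows 16-19 [a,b,c=100]: 1010  = hex A
  rows 20-23 [a,b,c=101]: 1010  = hex A
  rows 24-27 [a,b,c=110]: 1111  = hex F
  rows 28-31 [a,b,c=111]: 1111  = hex F
Output column (row 0 .. row 31) = 10101010111111111010101011111111
Output column grouped in 4s = 1010 1010 1111 1111 1010 1010 1111 1111 = 0xAAFFAAFF
Convert to decimal digit by digit (value = value*16 + digit):
  A -> 10
  10*16 + 10 (A) = 170
  170*16 + 15 (F) = 2735
  2735*16 + 15 (F) = 43775
  43775*16 + 10 (A) = 700410
  700410*16 + 10 (A) = 11206570
  11206570*16 + 15 (F) = 179305135
  179305135*16 + 15 (F) = 2868882175
Decimal = 2868882175

2868882175


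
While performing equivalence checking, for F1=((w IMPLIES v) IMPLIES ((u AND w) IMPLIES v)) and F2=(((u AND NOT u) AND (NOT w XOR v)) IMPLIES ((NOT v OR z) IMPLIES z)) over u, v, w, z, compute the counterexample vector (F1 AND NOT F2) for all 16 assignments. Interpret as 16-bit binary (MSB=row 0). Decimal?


F1 = ((w IMPLIES v) IMPLIES ((u AND w) IMPLIES v))
F2 = (((u AND NOT u) AND (NOT w XOR v)) IMPLIES ((NOT v OR z) IMPLIES z))
Counterexample to F1=>F2 is where F1=1 and F2=0.
Evaluate each row (bits = u,v,w,z, MSB first):
  row 0 [0000]: F1=1 F2=1 -> F1&~F2 -> 0
  row 1 [0001]: F1=1 F2=1 -> F1&~F2 -> 0
  row 2 [0010]: F1=1 F2=1 -> F1&~F2 -> 0
  row 3 [0011]: F1=1 F2=1 -> F1&~F2 -> 0
  row 4 [0100]: F1=1 F2=1 -> F1&~F2 -> 0
  row 5 [0101]: F1=1 F2=1 -> F1&~F2 -> 0
  row 6 [0110]: F1=1 F2=1 -> F1&~F2 -> 0
  row 7 [0111]: F1=1 F2=1 -> F1&~F2 -> 0
  row 8 [1000]: F1=1 F2=1 -> F1&~F2 -> 0
  row 9 [1001]: F1=1 F2=1 -> F1&~F2 -> 0
  row 10 [1010]: F1=1 F2=1 -> F1&~F2 -> 0
  row 11 [1011]: F1=1 F2=1 -> F1&~F2 -> 0
  row 12 [1100]: F1=1 F2=1 -> F1&~F2 -> 0
  row 13 [1101]: F1=1 F2=1 -> F1&~F2 -> 0
  row 14 [1110]: F1=1 F2=1 -> F1&~F2 -> 0
  row 15 [1111]: F1=1 F2=1 -> F1&~F2 -> 0
Full result column, 4 rows per line (u,v fixed per line; w,z runs 00..11 left to right):
  rows 0-3 [u,v=00]: 0000  = hex 0
  rows 4-7 [u,v=01]: 0000  = hex 0
  rows 8-11 [u,v=10]: 0000  = hex 0
  rows 12-15 [u,v=11]: 0000  = hex 0
Counterexample vector (row 0 .. row 15) = 0000000000000000
Output column grouped in 4s = 0000 0000 0000 0000 = 0x0000
Convert to decimal digit by digit (value = value*16 + digit):
  0 -> 0
  0*16 + 0 = 0
  0*16 + 0 = 0
  0*16 + 0 = 0
Decimal = 0

0


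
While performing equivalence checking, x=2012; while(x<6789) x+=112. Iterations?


Step 1: x goes from 2012 toward 6789 by 112; the body runs while x<6789, so iterations = ceil((bound-start)/step)
Step 2: Distance=4777
Step 3: ceil(4777/112)=43

43


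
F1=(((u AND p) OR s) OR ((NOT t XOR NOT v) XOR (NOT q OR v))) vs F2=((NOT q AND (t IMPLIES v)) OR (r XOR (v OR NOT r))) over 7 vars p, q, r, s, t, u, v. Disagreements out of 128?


F1 = (((u AND p) OR s) OR ((NOT t XOR NOT v) XOR (NOT q OR v)))
F2 = ((NOT q AND (t IMPLIES v)) OR (r XOR (v OR NOT r)))
Evaluate both on each of 128 rows (bits = p,q,r,s,t,u,v):
  row 0 [0000000]: F1=1 F2=1 -> 0
  row 1 [0000001]: F1=0 F2=1 (differ) -> 1
  row 2 [0000010]: F1=1 F2=1 -> 0
  row 3 [0000011]: F1=0 F2=1 (differ) -> 1
  row 4 [0000100]: F1=0 F2=1 (differ) -> 1
  (every remaining row is evaluated the same way; all 128 results are listed next)
Full result column, 8 rows per line (p,q,r,s fixed per line; t,u,v runs 000..111 left to right):
  rows 0-7 [p,q,r,s=0000]: 01011010  (ones: 4)
  rows 8-15 [p,q,r,s=0001]: 00000000  (ones: 0)
  rows 16-23 [p,q,r,s=0010]: 01011010  (ones: 4)
  rows 24-31 [p,q,r,s=0011]: 00000000  (ones: 0)
  rows 32-39 [p,q,r,s=0100]: 11110000  (ones: 4)
  rows 40-47 [p,q,r,s=0101]: 00000000  (ones: 0)
  rows 48-55 [p,q,r,s=0110]: 10100101  (ones: 4)
  rows 56-63 [p,q,r,s=0111]: 01010101  (ones: 4)
  rows 64-71 [p,q,r,s=1000]: 01001000  (ones: 2)
  rows 72-79 [p,q,r,s=1001]: 00000000  (ones: 0)
  rows 80-87 [p,q,r,s=1010]: 01001000  (ones: 2)
  rows 88-95 [p,q,r,s=1011]: 00000000  (ones: 0)
  rows 96-103 [p,q,r,s=1100]: 11000000  (ones: 2)
  rows 104-111 [p,q,r,s=1101]: 00000000  (ones: 0)
  rows 112-119 [p,q,r,s=1110]: 10010101  (ones: 4)
  rows 120-127 [p,q,r,s=1111]: 01010101  (ones: 4)
Disagreements = 4+0+4+0+4+0+4+4+2+0+2+0+2+0+4+4 = 34

34


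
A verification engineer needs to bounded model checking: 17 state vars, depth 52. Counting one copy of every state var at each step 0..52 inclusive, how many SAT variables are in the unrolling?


BMC unrolls to depth k, creating one copy of each state var for steps 0..k.
Step count = 52 + 1 = 53 (steps 0 through 52)
Vars per step = 17
Total = 17 * 53 = 901

901


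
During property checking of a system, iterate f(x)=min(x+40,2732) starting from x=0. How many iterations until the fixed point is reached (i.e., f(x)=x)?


Step 1: x=0, cap=2732, increment=40
Step 2: x grows by 40 each step until capped at 2732; fixed point is x=2732
Step 3: iterations = ceil(2732/40) = 69

69


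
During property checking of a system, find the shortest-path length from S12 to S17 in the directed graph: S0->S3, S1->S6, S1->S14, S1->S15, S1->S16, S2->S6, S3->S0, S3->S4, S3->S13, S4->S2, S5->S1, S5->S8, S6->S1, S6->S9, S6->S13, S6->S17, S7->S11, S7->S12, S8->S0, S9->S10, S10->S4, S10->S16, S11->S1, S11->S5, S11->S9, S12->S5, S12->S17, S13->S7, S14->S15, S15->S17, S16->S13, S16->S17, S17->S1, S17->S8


BFS layer-by-layer from S12:
  dist 0: {S12}
  dist 1: {S5, S17}
  -> S17 reached at distance 1
Shortest path length = 1

1


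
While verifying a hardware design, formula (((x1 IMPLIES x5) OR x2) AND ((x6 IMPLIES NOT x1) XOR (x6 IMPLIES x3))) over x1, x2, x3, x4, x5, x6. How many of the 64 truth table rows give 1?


Formula: (((x1 IMPLIES x5) OR x2) AND ((x6 IMPLIES NOT x1) XOR (x6 IMPLIES x3))) over 6 vars (64 rows)
Evaluate each row (x1, x2, x3, x4, x5, x6 as bits, MSB first):
  row 0 [000000]: (((0 IMPLIES 0) OR 0) AND ((0 IMPLIES NOT 0) XOR (0 IMPLIES 0))) -> 0
  row 1 [000001]: (((0 IMPLIES 0) OR 0) AND ((1 IMPLIES NOT 0) XOR (1 IMPLIES 0))) -> 1
  row 2 [000010]: (((0 IMPLIES 1) OR 0) AND ((0 IMPLIES NOT 0) XOR (0 IMPLIES 0))) -> 0
  row 3 [000011]: (((0 IMPLIES 1) OR 0) AND ((1 IMPLIES NOT 0) XOR (1 IMPLIES 0))) -> 1
  row 4 [000100]: (((0 IMPLIES 0) OR 0) AND ((0 IMPLIES NOT 0) XOR (0 IMPLIES 0))) -> 0
  (every remaining row is evaluated the same way; all 64 results are listed next)
Full result column, 8 rows per line (x1,x2,x3 fixed per line; x4,x5,x6 runs 000..111 left to right):
  rows 0-7 [x1,x2,x3=000]: 01010101  (ones: 4)
  rows 8-15 [x1,x2,x3=001]: 00000000  (ones: 0)
  rows 16-23 [x1,x2,x3=010]: 01010101  (ones: 4)
  rows 24-31 [x1,x2,x3=011]: 00000000  (ones: 0)
  rows 32-39 [x1,x2,x3=100]: 00000000  (ones: 0)
  rows 40-47 [x1,x2,x3=101]: 00010001  (ones: 2)
  rows 48-55 [x1,x2,x3=110]: 00000000  (ones: 0)
  rows 56-63 [x1,x2,x3=111]: 01010101  (ones: 4)
Count of 1-rows = 4+0+4+0+0+2+0+4 = 14

14


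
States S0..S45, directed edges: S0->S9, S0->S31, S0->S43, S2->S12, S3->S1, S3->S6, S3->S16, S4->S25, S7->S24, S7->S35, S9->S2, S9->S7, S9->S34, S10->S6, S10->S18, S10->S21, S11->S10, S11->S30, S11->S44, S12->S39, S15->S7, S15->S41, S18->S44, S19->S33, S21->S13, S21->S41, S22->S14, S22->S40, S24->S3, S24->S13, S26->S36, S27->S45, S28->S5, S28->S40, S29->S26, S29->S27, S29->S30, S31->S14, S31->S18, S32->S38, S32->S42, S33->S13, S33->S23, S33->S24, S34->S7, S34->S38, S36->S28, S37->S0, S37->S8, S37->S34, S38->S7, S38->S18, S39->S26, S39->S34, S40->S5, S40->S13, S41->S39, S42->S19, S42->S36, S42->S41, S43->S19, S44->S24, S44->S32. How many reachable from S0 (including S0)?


BFS from S0:
  layer 0: {S0}
  layer 1: {S9, S31, S43}
  layer 2: {S2, S7, S14, S18, S19, S34}
  layer 3: {S12, S24, S33, S35, S38, S44}
  layer 4: {S3, S13, S23, S32, S39}
  layer 5: {S1, S6, S16, S26, S42}
  layer 6: {S36, S41}
  layer 7: {S28}
  layer 8: {S5, S40}
Reachable set: {S0, S1, S2, S3, S5, S6, S7, S9, S12, S13, S14, S16, S18, S19, S23, S24, S26, S28, S31, S32, S33, S34, S35, S36, S38, S39, S40, S41, S42, S43, S44}
Count = 31

31


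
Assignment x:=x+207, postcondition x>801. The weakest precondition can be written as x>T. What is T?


Formula: wp(x:=E, P) = P[E/x] (substitute E for x in postcondition)
Step 1: Postcondition: x>801
Step 2: Substitute x+207 for x: x+207>801
Step 3: Solve for x: x > 801-207 = 594

594


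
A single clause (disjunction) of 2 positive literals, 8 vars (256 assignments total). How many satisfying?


Step 1: Total=2^8=256
Step 2: Unsat when all 2 false: 2^6=64
Step 3: Sat=256-64=192

192


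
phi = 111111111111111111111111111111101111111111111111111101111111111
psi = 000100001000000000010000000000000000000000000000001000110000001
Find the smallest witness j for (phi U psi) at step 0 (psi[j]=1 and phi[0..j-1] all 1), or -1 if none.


(phi U psi) at 0: need smallest j with psi[j]=1 and phi[i]=1 for all i in [0,j).
Scan from step 0:
  step 0: phi=1, psi=0 -> continue
  step 1: phi=1, psi=0 -> continue
  step 2: phi=1, psi=0 -> continue
  step 3: psi=1 and phi held for [0,3) -> witness found
Witness step = 3

3


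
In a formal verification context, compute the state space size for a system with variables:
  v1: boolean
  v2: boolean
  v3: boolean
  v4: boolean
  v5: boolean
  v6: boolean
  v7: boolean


State space = product of domain sizes of all variables.
Domain sizes:
  v1 (boolean): 2
  v2 (boolean): 2
  v3 (boolean): 2
  v4 (boolean): 2
  v5 (boolean): 2
  v6 (boolean): 2
  v7 (boolean): 2
Product = 2 * 2 * 2 * 2 * 2 * 2 * 2 = 128

128


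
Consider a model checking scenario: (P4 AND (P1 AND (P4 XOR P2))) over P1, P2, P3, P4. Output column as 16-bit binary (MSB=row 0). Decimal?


Formula: (P4 AND (P1 AND (P4 XOR P2))) over P1, P2, P3, P4 (16 rows)
Evaluate each row (bits = P1,P2,P3,P4, MSB first):
  row 0 [0000]: (0 AND (0 AND (0 XOR 0))) -> 0
  row 1 [0001]: (1 AND (0 AND (1 XOR 0))) -> 0
  row 2 [0010]: (0 AND (0 AND (0 XOR 0))) -> 0
  row 3 [0011]: (1 AND (0 AND (1 XOR 0))) -> 0
  row 4 [0100]: (0 AND (0 AND (0 XOR 1))) -> 0
  row 5 [0101]: (1 AND (0 AND (1 XOR 1))) -> 0
  row 6 [0110]: (0 AND (0 AND (0 XOR 1))) -> 0
  row 7 [0111]: (1 AND (0 AND (1 XOR 1))) -> 0
  row 8 [1000]: (0 AND (1 AND (0 XOR 0))) -> 0
  row 9 [1001]: (1 AND (1 AND (1 XOR 0))) -> 1
  row 10 [1010]: (0 AND (1 AND (0 XOR 0))) -> 0
  row 11 [1011]: (1 AND (1 AND (1 XOR 0))) -> 1
  row 12 [1100]: (0 AND (1 AND (0 XOR 1))) -> 0
  row 13 [1101]: (1 AND (1 AND (1 XOR 1))) -> 0
  row 14 [1110]: (0 AND (1 AND (0 XOR 1))) -> 0
  row 15 [1111]: (1 AND (1 AND (1 XOR 1))) -> 0
Full result column, 4 rows per line (P1,P2 fixed per line; P3,P4 runs 00..11 left to right):
  rows 0-3 [P1,P2=00]: 0000  = hex 0
  rows 4-7 [P1,P2=01]: 0000  = hex 0
  rows 8-11 [P1,P2=10]: 0101  = hex 5
  rows 12-15 [P1,P2=11]: 0000  = hex 0
Output column (row 0 .. row 15) = 0000000001010000
Output column grouped in 4s = 0000 0000 0101 0000 = 0x0050
Convert to decimal digit by digit (value = value*16 + digit):
  0 -> 0
  0*16 + 0 = 0
  0*16 + 5 = 5
  5*16 + 0 = 80
Decimal = 80

80


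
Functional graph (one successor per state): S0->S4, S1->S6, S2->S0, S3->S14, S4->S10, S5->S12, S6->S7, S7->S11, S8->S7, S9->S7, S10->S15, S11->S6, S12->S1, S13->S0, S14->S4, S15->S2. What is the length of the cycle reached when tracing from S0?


Trace from S0 until a state repeats:
  S0 -> S4 -> S10 -> S15 -> S2 -> S0
S0 first seen at step 0, revisited at step 5.
Cycle length = 5 - 0 = 5

5


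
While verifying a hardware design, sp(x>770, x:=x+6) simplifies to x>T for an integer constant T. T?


Formula: sp(P, x:=E) = exists old_x. (x = E[old_x/x]) AND P[old_x/x] (old_x is the value of x before the assignment; eliminate old_x by solving x = E[old_x/x] for old_x)
Step 1: Precondition P: x>770, i.e. old_x > 770
Step 2: Assignment gives x = old_x + 6, so old_x = x - 6
Step 3: Substitute into P: x - 6 > 770
Step 4: Simplify: x > 770+6 = 776

776


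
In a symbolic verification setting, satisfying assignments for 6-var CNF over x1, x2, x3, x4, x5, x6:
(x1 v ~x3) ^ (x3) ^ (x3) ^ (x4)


CNF with 4 clauses over 6 vars (64 assignments).
An assignment satisfies CNF iff every clause has >=1 true literal.
Check each row (bits = x1,x2,x3,x4,x5,x6; clause T/F shown):
  row 0 [000000]: clauses=TFFF -> 0
  row 1 [000001]: clauses=TFFF -> 0
  row 2 [000010]: clauses=TFFF -> 0
  row 3 [000011]: clauses=TFFF -> 0
  row 4 [000100]: clauses=TFFT -> 0
  (every remaining row is evaluated the same way; all 64 results are listed next)
Full result column, 8 rows per line (x1,x2,x3 fixed per line; x4,x5,x6 runs 000..111 left to right):
  rows 0-7 [x1,x2,x3=000]: 00000000  (ones: 0)
  rows 8-15 [x1,x2,x3=001]: 00000000  (ones: 0)
  rows 16-23 [x1,x2,x3=010]: 00000000  (ones: 0)
  rows 24-31 [x1,x2,x3=011]: 00000000  (ones: 0)
  rows 32-39 [x1,x2,x3=100]: 00000000  (ones: 0)
  rows 40-47 [x1,x2,x3=101]: 00001111  (ones: 4)
  rows 48-55 [x1,x2,x3=110]: 00000000  (ones: 0)
  rows 56-63 [x1,x2,x3=111]: 00001111  (ones: 4)
Satisfying assignments = 0+0+0+0+0+4+0+4 = 8

8
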